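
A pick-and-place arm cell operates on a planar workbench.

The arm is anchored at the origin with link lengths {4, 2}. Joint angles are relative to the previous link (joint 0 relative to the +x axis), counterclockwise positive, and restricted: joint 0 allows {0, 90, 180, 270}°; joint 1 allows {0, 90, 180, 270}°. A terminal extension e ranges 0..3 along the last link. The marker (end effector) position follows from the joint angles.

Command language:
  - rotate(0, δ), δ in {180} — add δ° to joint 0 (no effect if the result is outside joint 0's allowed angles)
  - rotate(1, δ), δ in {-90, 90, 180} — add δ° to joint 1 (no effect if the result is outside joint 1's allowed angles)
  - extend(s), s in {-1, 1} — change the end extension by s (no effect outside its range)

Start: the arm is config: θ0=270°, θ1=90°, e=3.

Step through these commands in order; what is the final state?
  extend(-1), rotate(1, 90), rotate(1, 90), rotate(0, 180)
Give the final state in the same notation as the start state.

begin: config: θ0=270°, θ1=90°, e=3
t=1 extend(-1) ⇒ config: θ0=270°, θ1=90°, e=2
t=2 rotate(1, 90) ⇒ config: θ0=270°, θ1=180°, e=2
t=3 rotate(1, 90) ⇒ config: θ0=270°, θ1=270°, e=2
t=4 rotate(0, 180) ⇒ config: θ0=90°, θ1=270°, e=2

config: θ0=90°, θ1=270°, e=2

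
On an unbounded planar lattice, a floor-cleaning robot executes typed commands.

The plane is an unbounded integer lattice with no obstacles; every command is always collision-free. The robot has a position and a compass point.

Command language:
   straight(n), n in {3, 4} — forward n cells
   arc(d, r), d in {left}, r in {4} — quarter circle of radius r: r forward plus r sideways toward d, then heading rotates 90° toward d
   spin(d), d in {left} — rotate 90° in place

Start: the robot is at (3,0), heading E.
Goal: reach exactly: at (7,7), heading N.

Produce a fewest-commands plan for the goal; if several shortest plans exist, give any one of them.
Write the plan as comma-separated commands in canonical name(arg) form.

arc(left, 4), straight(3)

begin: at (3,0), heading E
1. arc(left, 4) → at (7,4), heading N
2. straight(3) → at (7,7), heading N
nothing shorter than 2 reaches the goal.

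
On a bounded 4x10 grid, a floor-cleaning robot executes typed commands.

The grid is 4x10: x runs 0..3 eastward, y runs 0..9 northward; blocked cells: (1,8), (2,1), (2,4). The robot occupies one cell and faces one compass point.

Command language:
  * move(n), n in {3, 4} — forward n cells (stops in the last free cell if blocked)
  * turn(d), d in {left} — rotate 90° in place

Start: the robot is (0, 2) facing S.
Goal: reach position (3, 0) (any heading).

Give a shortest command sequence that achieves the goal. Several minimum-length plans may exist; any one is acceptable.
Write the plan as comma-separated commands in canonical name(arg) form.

start: (0, 2) facing S
1. move(4) → (0, 0) facing S
2. turn(left) → (0, 0) facing E
3. move(4) → (3, 0) facing E
shorter routes all fall short; 3 is best.

move(4), turn(left), move(4)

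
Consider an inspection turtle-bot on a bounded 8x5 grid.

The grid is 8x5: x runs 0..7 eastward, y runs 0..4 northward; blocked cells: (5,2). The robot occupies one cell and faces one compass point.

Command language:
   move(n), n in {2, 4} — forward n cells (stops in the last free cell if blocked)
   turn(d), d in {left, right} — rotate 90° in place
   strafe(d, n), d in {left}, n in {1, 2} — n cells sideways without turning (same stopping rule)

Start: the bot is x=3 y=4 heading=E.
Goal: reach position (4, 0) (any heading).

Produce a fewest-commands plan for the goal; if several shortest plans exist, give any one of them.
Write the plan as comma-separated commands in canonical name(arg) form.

from: x=3 y=4 heading=E
1. turn(right) → x=3 y=4 heading=S
2. strafe(left, 1) → x=4 y=4 heading=S
3. move(4) → x=4 y=0 heading=S
nothing shorter than 3 reaches the goal.

turn(right), strafe(left, 1), move(4)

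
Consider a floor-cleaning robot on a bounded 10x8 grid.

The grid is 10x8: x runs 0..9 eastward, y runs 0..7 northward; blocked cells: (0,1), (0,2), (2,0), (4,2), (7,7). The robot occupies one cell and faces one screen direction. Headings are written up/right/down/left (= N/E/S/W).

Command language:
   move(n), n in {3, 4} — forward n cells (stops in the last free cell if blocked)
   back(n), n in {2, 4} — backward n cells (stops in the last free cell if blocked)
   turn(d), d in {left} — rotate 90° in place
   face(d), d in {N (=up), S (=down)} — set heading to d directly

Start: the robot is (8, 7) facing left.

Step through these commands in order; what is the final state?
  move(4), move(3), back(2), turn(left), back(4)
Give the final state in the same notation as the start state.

(9, 7) facing down

begin: (8, 7) facing left
step 1 (move(4)): (8, 7) facing left
step 2 (move(3)): (8, 7) facing left
step 3 (back(2)): (9, 7) facing left
step 4 (turn(left)): (9, 7) facing down
step 5 (back(4)): (9, 7) facing down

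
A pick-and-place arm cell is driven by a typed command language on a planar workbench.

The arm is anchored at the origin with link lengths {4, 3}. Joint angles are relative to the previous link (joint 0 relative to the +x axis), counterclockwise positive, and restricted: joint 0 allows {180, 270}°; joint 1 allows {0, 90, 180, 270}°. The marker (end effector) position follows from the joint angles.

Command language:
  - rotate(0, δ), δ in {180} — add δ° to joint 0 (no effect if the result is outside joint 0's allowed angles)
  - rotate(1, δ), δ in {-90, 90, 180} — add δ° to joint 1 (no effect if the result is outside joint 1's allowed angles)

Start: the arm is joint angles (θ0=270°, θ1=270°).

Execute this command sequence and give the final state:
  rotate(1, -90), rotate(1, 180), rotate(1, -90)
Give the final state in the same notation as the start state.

joint angles (θ0=270°, θ1=270°)

from: joint angles (θ0=270°, θ1=270°)
step 1 (rotate(1, -90)): joint angles (θ0=270°, θ1=180°)
step 2 (rotate(1, 180)): joint angles (θ0=270°, θ1=0°)
step 3 (rotate(1, -90)): joint angles (θ0=270°, θ1=270°)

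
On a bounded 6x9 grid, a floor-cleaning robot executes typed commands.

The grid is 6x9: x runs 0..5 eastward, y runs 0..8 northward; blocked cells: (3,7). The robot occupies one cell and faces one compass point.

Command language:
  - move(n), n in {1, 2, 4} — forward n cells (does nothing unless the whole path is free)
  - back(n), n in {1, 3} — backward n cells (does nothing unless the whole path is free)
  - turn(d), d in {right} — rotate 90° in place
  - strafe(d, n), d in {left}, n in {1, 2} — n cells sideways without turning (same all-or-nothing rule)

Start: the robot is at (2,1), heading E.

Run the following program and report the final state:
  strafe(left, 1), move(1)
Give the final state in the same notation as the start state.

initial: at (2,1), heading E
1. strafe(left, 1) → at (2,2), heading E
2. move(1) → at (3,2), heading E

at (3,2), heading E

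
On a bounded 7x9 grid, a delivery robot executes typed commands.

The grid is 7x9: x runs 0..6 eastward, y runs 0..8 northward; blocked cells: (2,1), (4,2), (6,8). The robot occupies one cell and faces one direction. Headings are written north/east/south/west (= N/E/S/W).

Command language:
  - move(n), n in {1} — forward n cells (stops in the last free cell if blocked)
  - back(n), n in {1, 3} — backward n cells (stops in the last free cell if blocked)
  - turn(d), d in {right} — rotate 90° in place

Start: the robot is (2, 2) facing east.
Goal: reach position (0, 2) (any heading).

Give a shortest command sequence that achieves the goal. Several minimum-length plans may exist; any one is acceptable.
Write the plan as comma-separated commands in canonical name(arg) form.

from: (2, 2) facing east
[1] after back(3): (0, 2) facing east
minimal: 1 command(s), checked below 1.

back(3)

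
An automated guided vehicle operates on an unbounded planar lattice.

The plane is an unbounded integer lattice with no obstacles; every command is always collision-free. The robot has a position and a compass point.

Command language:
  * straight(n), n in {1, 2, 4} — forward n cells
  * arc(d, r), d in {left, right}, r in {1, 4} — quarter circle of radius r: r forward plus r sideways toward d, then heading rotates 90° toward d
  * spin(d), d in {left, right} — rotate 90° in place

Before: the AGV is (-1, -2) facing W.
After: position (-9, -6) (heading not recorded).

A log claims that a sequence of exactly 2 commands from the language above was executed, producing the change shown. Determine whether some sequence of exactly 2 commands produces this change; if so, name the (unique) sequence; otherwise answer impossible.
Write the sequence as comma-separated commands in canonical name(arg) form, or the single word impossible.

straight(4), arc(left, 4)

key: order matters: swapping straight(4) and arc(left, 4) lands elsewhere
initial: (-1, -2) facing W
step 1 (straight(4)): (-5, -2) facing W
step 2 (arc(left, 4)): (-9, -6) facing S
all 81 alternatives checked — unique.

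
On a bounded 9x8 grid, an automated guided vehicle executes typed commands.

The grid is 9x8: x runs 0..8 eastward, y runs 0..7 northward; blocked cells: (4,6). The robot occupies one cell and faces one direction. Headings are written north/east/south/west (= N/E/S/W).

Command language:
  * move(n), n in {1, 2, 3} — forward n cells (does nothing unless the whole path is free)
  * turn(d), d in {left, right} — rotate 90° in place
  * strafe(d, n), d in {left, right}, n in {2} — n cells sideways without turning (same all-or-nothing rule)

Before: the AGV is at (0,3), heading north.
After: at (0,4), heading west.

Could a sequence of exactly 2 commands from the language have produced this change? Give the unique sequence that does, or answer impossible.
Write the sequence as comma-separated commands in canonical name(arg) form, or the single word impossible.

move(1), turn(left)

key: position moved to (0,4) AND the heading swung to W — translation plus rotation needed
t0: at (0,3), heading north
[1] after move(1): at (0,4), heading north
[2] after turn(left): at (0,4), heading west
uniquely the one of 49 2-step routes that fits.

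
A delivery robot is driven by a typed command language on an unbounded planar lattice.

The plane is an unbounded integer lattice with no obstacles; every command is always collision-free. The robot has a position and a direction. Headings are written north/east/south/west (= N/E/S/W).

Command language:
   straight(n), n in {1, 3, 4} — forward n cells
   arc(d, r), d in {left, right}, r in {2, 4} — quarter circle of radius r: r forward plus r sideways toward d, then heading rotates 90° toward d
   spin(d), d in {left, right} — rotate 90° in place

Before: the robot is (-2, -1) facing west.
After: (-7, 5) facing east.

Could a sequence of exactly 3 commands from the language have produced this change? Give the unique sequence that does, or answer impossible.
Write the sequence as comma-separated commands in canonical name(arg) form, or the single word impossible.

key: cell and facing (now E) both changed — the 3 commands mix motion and turning
start: (-2, -1) facing west
1. straight(3) → (-5, -1) facing west
2. arc(right, 4) → (-9, 3) facing north
3. arc(right, 2) → (-7, 5) facing east
all 729 alternatives checked — unique.

straight(3), arc(right, 4), arc(right, 2)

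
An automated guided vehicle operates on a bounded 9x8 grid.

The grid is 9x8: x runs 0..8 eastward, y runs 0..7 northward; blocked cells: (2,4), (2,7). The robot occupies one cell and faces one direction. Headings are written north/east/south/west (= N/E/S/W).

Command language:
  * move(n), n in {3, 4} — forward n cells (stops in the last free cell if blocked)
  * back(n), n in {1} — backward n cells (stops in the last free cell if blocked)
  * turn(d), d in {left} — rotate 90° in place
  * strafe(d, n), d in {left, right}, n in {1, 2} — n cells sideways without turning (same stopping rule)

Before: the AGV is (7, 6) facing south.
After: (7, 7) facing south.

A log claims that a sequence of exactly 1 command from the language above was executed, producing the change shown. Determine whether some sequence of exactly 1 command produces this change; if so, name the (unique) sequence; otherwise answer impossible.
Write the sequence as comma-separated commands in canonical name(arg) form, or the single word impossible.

back(1)

key: still facing S — the one step turns nothing
from: (7, 6) facing south
[1] after back(1): (7, 7) facing south
all 8 alternatives checked — unique.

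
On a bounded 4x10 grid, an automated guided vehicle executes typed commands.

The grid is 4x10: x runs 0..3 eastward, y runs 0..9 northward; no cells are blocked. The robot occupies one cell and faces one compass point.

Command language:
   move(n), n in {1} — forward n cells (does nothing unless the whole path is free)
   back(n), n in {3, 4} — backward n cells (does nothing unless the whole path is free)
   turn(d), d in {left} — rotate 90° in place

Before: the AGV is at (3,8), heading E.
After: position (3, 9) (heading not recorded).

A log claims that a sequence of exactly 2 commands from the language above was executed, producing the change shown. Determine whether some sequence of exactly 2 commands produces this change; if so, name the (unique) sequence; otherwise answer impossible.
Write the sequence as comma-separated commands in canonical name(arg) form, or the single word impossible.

turn(left), move(1)

key: running move(1) before turn(left) would end elsewhere — order is forced
from: at (3,8), heading E
step 1 (turn(left)): at (3,8), heading N
step 2 (move(1)): at (3,9), heading N
uniquely the one of 16 2-step routes that fits.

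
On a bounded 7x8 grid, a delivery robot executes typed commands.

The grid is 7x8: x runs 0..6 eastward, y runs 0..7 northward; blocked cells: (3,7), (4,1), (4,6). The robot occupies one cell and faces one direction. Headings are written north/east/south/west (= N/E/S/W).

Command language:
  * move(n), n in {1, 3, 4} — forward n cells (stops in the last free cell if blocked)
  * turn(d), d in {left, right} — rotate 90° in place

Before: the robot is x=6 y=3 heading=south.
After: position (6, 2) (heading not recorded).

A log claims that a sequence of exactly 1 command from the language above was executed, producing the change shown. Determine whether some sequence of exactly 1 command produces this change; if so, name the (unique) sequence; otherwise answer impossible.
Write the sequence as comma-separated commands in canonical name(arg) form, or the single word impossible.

initial: x=6 y=3 heading=south
step 1 (move(1)): x=6 y=2 heading=south
uniquely the one of 5 1-step routes that fits.

move(1)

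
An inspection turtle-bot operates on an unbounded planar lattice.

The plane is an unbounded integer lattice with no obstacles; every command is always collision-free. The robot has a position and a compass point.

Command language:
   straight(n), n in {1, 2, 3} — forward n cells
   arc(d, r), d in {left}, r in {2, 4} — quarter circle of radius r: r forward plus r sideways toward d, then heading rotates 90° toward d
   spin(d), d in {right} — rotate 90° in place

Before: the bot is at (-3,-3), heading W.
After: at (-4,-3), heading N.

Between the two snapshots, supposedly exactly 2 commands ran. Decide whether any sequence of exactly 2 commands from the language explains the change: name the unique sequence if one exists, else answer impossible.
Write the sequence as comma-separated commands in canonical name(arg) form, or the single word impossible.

straight(1), spin(right)

key: order matters: swapping straight(1) and spin(right) lands elsewhere
begin: at (-3,-3), heading W
step 1 (straight(1)): at (-4,-3), heading W
step 2 (spin(right)): at (-4,-3), heading N
uniquely the one of 36 2-step routes that fits.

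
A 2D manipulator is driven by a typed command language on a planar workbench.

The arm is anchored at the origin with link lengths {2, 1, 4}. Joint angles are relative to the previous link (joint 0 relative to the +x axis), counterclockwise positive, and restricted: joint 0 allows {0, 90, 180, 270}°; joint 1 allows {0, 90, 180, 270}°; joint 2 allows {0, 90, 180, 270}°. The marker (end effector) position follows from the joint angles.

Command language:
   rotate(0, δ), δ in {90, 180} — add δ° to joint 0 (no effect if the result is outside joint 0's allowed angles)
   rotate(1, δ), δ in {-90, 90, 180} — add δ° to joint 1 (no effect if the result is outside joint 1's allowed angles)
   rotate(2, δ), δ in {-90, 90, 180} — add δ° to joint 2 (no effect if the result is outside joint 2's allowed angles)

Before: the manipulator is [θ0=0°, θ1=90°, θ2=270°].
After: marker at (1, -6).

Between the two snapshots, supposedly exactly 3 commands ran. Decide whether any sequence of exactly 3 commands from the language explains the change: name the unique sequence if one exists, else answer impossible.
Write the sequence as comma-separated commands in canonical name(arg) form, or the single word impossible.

rotate(0, 90), rotate(0, 90), rotate(0, 90)

start: [θ0=0°, θ1=90°, θ2=270°]
t=1 rotate(0, 90) ⇒ [θ0=90°, θ1=90°, θ2=270°]
t=2 rotate(0, 90) ⇒ [θ0=180°, θ1=90°, θ2=270°]
t=3 rotate(0, 90) ⇒ [θ0=270°, θ1=90°, θ2=270°]
no rival 3-sequence matches.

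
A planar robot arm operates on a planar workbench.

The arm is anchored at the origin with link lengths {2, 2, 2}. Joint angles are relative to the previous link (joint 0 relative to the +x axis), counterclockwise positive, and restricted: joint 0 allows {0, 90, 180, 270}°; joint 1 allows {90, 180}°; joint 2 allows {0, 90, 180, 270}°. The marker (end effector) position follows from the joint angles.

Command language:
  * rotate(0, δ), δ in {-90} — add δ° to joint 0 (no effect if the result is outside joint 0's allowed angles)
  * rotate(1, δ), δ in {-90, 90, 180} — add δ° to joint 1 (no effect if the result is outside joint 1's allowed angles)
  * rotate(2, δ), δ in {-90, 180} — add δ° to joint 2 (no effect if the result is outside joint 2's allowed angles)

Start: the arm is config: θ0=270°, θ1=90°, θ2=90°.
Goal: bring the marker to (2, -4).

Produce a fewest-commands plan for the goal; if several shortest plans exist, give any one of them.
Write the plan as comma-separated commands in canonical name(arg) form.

start: config: θ0=270°, θ1=90°, θ2=90°
step 1 (rotate(2, 180)): config: θ0=270°, θ1=90°, θ2=270°
minimal: 1 command(s), checked below 1.

rotate(2, 180)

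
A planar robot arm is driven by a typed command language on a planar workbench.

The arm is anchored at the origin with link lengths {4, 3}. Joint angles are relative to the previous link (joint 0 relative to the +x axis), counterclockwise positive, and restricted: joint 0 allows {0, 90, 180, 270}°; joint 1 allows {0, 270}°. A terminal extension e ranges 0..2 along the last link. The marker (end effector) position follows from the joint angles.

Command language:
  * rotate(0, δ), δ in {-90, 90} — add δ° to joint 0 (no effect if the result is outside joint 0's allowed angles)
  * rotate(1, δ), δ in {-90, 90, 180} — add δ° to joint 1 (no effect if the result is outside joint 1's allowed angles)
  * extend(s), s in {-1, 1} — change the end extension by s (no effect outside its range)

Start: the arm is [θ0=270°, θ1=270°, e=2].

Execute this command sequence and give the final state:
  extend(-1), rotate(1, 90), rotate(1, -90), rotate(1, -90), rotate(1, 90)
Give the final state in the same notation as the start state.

begin: [θ0=270°, θ1=270°, e=2]
1. extend(-1) → [θ0=270°, θ1=270°, e=1]
2. rotate(1, 90) → [θ0=270°, θ1=0°, e=1]
3. rotate(1, -90) → [θ0=270°, θ1=270°, e=1]
4. rotate(1, -90) → [θ0=270°, θ1=270°, e=1]
5. rotate(1, 90) → [θ0=270°, θ1=0°, e=1]

[θ0=270°, θ1=0°, e=1]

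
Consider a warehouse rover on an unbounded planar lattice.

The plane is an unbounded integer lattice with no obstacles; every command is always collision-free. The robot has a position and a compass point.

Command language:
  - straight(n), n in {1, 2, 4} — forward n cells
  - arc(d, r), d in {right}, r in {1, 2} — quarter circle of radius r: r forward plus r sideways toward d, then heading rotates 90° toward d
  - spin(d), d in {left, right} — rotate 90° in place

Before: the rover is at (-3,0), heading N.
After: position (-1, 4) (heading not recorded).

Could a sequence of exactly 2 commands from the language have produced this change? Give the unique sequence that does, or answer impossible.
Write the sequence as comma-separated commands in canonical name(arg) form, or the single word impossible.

key: order matters: swapping straight(2) and arc(right, 2) lands elsewhere
begin: at (-3,0), heading N
step 1 (straight(2)): at (-3,2), heading N
step 2 (arc(right, 2)): at (-1,4), heading E
uniquely the one of 49 2-step routes that fits.

straight(2), arc(right, 2)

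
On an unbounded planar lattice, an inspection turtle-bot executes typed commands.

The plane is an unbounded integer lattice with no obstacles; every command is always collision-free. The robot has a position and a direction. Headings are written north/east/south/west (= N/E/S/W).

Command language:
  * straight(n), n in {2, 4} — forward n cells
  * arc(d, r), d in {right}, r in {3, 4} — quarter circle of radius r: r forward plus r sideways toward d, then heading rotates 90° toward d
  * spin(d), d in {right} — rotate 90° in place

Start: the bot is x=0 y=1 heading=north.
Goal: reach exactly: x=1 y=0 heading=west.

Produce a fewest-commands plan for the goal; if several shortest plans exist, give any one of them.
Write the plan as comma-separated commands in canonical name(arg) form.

arc(right, 4), spin(right), straight(2), arc(right, 3)

initial: x=0 y=1 heading=north
step 1 (arc(right, 4)): x=4 y=5 heading=east
step 2 (spin(right)): x=4 y=5 heading=south
step 3 (straight(2)): x=4 y=3 heading=south
step 4 (arc(right, 3)): x=1 y=0 heading=west
nothing shorter than 4 reaches the goal.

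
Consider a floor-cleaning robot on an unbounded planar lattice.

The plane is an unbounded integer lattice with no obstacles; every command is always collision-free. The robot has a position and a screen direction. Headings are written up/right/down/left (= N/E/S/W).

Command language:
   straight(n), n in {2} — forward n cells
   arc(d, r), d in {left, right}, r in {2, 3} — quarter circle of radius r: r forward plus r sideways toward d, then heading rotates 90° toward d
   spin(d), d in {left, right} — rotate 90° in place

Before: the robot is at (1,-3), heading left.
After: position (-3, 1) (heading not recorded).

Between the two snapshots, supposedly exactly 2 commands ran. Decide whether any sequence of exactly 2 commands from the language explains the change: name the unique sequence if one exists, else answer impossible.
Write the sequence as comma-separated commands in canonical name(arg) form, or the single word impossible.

arc(right, 2), arc(left, 2)

key: running arc(left, 2) before arc(right, 2) would end elsewhere — order is forced
from: at (1,-3), heading left
1. arc(right, 2) → at (-1,-1), heading up
2. arc(left, 2) → at (-3,1), heading left
all 49 alternatives checked — unique.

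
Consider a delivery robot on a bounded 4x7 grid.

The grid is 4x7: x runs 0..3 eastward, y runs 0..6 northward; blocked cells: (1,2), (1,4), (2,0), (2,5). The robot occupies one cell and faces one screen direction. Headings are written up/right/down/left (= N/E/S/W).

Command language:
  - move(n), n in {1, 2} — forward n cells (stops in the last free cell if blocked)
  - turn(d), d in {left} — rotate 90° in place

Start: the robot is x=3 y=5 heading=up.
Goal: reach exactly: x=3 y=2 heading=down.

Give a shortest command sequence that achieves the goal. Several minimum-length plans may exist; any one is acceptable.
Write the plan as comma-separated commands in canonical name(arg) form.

t0: x=3 y=5 heading=up
t=1 turn(left) ⇒ x=3 y=5 heading=left
t=2 turn(left) ⇒ x=3 y=5 heading=down
t=3 move(2) ⇒ x=3 y=3 heading=down
t=4 move(1) ⇒ x=3 y=2 heading=down
nothing shorter than 4 reaches the goal.

turn(left), turn(left), move(2), move(1)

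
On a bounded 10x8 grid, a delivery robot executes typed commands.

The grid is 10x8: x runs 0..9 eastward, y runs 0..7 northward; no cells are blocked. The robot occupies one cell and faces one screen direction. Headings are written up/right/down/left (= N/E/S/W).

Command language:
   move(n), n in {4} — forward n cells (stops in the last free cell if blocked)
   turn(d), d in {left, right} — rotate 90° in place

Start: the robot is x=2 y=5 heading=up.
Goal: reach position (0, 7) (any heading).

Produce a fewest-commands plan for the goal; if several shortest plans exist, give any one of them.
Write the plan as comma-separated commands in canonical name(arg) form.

begin: x=2 y=5 heading=up
t=1 move(4) ⇒ x=2 y=7 heading=up
t=2 turn(left) ⇒ x=2 y=7 heading=left
t=3 move(4) ⇒ x=0 y=7 heading=left
nothing shorter than 3 reaches the goal.

move(4), turn(left), move(4)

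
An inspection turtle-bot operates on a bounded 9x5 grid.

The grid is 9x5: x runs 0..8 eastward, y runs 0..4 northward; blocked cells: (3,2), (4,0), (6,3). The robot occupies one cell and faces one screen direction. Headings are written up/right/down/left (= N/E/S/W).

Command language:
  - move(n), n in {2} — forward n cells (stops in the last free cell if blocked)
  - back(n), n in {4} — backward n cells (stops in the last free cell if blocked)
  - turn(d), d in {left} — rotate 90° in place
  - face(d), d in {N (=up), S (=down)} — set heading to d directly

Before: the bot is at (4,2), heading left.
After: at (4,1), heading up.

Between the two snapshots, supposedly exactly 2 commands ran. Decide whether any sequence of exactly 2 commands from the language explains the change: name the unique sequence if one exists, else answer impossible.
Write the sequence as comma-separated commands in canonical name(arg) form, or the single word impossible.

face(N), back(4)

key: running back(4) before face(N) would end elsewhere — order is forced
t0: at (4,2), heading left
[1] after face(N): at (4,2), heading up
[2] after back(4): at (4,1), heading up
no rival 2-sequence matches.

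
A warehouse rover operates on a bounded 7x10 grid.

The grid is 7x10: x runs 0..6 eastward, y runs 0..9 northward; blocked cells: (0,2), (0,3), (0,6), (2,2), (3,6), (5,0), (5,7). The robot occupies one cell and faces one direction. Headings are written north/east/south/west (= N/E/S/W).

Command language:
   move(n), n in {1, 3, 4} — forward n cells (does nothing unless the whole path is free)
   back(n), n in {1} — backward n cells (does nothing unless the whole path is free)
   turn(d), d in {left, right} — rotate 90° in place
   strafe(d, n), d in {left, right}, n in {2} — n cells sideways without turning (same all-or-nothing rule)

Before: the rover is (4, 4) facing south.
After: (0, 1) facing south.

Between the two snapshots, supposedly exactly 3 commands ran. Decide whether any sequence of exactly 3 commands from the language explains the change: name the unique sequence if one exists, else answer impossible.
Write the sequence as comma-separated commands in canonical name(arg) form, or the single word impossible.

move(3), strafe(right, 2), strafe(right, 2)

key: order matters: swapping move(3) and strafe(right, 2) lands elsewhere
t0: (4, 4) facing south
1. move(3) → (4, 1) facing south
2. strafe(right, 2) → (2, 1) facing south
3. strafe(right, 2) → (0, 1) facing south
no rival 3-sequence matches.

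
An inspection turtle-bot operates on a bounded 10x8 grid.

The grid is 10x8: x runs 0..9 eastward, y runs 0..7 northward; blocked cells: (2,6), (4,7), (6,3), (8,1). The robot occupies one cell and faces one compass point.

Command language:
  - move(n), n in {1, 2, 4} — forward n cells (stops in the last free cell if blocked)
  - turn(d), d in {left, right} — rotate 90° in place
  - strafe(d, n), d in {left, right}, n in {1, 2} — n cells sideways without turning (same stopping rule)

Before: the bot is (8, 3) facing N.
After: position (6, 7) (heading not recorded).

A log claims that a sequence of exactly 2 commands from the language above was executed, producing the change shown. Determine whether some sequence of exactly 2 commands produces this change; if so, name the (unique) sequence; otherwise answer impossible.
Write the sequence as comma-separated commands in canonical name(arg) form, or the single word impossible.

move(4), strafe(left, 2)

key: running strafe(left, 2) before move(4) would end elsewhere — order is forced
begin: (8, 3) facing N
1. move(4) → (8, 7) facing N
2. strafe(left, 2) → (6, 7) facing N
no other 2-command option fits: unique.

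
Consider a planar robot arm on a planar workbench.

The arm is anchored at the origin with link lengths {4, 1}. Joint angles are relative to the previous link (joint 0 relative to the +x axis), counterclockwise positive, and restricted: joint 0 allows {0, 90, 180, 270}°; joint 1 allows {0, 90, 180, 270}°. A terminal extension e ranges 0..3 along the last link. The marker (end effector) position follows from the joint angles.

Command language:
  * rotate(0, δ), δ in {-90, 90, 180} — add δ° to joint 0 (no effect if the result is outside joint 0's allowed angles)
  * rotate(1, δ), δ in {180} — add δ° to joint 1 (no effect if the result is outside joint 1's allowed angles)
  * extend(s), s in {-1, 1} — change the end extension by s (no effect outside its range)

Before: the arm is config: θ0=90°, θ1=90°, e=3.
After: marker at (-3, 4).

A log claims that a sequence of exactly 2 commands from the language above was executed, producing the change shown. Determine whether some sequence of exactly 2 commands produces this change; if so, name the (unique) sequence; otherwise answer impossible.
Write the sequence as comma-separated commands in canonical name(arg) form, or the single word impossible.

key: order matters: swapping extend(1) and extend(-1) lands elsewhere
from: config: θ0=90°, θ1=90°, e=3
[1] after extend(1): config: θ0=90°, θ1=90°, e=3
[2] after extend(-1): config: θ0=90°, θ1=90°, e=2
all 36 alternatives checked — unique.

extend(1), extend(-1)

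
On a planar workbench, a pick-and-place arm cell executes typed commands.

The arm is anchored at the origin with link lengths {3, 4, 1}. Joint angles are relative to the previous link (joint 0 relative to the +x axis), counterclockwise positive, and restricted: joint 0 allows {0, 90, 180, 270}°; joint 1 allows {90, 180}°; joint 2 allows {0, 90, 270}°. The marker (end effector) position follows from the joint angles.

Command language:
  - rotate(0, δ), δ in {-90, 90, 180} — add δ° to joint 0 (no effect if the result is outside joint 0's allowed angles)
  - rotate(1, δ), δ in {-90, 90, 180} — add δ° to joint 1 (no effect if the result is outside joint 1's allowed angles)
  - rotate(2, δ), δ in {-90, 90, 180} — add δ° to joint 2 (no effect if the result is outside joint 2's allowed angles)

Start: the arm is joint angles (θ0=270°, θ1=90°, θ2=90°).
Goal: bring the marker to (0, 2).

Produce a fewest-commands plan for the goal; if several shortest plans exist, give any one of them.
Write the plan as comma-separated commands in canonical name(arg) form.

rotate(1, 90), rotate(2, -90)

from: joint angles (θ0=270°, θ1=90°, θ2=90°)
[1] after rotate(1, 90): joint angles (θ0=270°, θ1=180°, θ2=90°)
[2] after rotate(2, -90): joint angles (θ0=270°, θ1=180°, θ2=0°)
minimal: 2 command(s), checked below 2.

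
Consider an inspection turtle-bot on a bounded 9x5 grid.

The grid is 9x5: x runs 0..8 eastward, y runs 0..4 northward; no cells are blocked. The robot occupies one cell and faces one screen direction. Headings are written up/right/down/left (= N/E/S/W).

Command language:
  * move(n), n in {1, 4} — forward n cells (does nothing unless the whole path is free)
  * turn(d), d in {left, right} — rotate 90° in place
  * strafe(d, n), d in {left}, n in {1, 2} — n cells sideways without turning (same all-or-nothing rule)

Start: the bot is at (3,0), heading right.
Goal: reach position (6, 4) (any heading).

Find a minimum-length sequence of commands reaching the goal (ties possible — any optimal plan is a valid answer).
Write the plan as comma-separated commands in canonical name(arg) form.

move(4), turn(left), move(4), strafe(left, 1)

t0: at (3,0), heading right
1. move(4) → at (7,0), heading right
2. turn(left) → at (7,0), heading up
3. move(4) → at (7,4), heading up
4. strafe(left, 1) → at (6,4), heading up
nothing shorter than 4 reaches the goal.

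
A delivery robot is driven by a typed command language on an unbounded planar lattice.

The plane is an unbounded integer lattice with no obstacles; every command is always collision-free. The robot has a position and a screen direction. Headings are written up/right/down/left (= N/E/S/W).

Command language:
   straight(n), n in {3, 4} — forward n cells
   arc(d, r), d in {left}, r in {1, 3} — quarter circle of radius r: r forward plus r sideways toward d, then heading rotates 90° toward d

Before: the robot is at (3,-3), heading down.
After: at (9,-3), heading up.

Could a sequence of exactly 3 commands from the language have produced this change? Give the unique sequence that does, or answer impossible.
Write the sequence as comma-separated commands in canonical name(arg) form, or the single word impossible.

key: position moved to (9,-3) AND the heading swung to N — translation plus rotation needed
t0: at (3,-3), heading down
1. arc(left, 1) → at (4,-4), heading right
2. straight(4) → at (8,-4), heading right
3. arc(left, 1) → at (9,-3), heading up
uniquely the one of 64 3-step routes that fits.

arc(left, 1), straight(4), arc(left, 1)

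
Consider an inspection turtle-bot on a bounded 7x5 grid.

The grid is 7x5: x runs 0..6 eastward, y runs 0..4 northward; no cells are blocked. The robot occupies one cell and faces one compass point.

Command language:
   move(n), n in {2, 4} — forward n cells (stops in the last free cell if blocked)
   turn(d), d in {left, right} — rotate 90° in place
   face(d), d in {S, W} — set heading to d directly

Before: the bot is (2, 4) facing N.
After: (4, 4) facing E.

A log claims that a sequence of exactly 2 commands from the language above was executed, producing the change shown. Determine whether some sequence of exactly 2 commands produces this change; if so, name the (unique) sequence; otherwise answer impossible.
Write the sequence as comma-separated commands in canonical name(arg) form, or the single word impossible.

turn(right), move(2)

key: cell and facing (now E) both changed — the 2 commands mix motion and turning
from: (2, 4) facing N
t=1 turn(right) ⇒ (2, 4) facing E
t=2 move(2) ⇒ (4, 4) facing E
uniquely the one of 36 2-step routes that fits.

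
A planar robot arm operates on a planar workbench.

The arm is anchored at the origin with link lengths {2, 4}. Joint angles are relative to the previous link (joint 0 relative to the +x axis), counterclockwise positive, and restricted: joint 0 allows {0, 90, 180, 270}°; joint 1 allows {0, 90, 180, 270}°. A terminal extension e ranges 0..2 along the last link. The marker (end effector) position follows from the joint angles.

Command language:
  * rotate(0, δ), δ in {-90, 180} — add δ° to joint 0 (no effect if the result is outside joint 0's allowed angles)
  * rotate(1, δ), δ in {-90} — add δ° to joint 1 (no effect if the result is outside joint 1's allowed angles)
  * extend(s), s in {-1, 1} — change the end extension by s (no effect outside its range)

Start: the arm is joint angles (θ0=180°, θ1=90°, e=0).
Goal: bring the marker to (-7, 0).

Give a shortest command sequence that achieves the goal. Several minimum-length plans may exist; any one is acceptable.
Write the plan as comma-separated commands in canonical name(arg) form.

rotate(1, -90), extend(1)

begin: joint angles (θ0=180°, θ1=90°, e=0)
1. rotate(1, -90) → joint angles (θ0=180°, θ1=0°, e=0)
2. extend(1) → joint angles (θ0=180°, θ1=0°, e=1)
no 1-step plan works, so 2 is optimal.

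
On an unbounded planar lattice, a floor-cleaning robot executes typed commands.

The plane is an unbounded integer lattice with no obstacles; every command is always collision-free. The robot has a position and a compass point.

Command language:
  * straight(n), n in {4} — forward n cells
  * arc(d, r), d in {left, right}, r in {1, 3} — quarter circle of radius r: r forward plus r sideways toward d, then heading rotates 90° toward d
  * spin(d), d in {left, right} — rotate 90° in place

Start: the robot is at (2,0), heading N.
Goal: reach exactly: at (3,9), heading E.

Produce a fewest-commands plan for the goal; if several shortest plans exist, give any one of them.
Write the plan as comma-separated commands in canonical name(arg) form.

begin: at (2,0), heading N
1. straight(4) → at (2,4), heading N
2. straight(4) → at (2,8), heading N
3. arc(right, 1) → at (3,9), heading E
nothing shorter than 3 reaches the goal.

straight(4), straight(4), arc(right, 1)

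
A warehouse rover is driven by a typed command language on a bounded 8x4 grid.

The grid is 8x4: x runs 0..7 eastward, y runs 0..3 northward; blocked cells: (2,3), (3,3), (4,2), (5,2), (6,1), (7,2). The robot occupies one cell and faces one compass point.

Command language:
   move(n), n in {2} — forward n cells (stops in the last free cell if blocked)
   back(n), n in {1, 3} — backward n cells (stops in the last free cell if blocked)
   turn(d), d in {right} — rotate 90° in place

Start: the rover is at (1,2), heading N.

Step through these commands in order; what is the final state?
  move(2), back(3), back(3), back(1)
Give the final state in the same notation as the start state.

t0: at (1,2), heading N
t=1 move(2) ⇒ at (1,3), heading N
t=2 back(3) ⇒ at (1,0), heading N
t=3 back(3) ⇒ at (1,0), heading N
t=4 back(1) ⇒ at (1,0), heading N

at (1,0), heading N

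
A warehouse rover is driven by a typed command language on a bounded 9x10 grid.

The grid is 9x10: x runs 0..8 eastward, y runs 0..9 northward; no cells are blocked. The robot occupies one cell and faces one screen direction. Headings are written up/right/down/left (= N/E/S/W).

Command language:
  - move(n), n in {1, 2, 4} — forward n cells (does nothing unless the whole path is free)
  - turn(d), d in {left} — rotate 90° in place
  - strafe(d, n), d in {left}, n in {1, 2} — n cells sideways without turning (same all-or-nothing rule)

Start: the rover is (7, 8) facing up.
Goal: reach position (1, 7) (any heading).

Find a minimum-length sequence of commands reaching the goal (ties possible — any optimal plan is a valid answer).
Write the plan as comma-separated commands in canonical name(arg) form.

initial: (7, 8) facing up
[1] after turn(left): (7, 8) facing left
[2] after move(2): (5, 8) facing left
[3] after strafe(left, 1): (5, 7) facing left
[4] after move(4): (1, 7) facing left
no 3-step plan works, so 4 is optimal.

turn(left), move(2), strafe(left, 1), move(4)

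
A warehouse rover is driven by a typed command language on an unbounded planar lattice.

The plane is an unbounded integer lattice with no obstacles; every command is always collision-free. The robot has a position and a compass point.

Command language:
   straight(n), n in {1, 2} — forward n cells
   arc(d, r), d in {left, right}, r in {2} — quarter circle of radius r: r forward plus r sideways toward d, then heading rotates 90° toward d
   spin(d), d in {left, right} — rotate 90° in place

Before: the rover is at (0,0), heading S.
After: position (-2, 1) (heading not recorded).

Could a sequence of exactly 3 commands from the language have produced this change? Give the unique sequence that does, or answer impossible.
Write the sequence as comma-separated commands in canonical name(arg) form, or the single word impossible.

key: order matters: swapping straight(1) and arc(right, 2) lands elsewhere
initial: at (0,0), heading S
[1] after straight(1): at (0,-1), heading S
[2] after spin(right): at (0,-1), heading W
[3] after arc(right, 2): at (-2,1), heading N
no rival 3-sequence matches.

straight(1), spin(right), arc(right, 2)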